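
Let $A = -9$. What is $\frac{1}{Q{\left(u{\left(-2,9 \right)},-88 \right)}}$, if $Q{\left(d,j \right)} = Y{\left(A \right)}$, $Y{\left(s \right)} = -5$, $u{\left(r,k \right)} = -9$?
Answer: $- \frac{1}{5} \approx -0.2$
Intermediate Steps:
$Q{\left(d,j \right)} = -5$
$\frac{1}{Q{\left(u{\left(-2,9 \right)},-88 \right)}} = \frac{1}{-5} = - \frac{1}{5}$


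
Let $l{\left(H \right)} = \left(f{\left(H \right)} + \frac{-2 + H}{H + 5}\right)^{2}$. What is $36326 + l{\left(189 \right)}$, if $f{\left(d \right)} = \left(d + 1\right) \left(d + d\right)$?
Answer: $\frac{194137296458625}{37636} \approx 5.1583 \cdot 10^{9}$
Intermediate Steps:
$f{\left(d \right)} = 2 d \left(1 + d\right)$ ($f{\left(d \right)} = \left(1 + d\right) 2 d = 2 d \left(1 + d\right)$)
$l{\left(H \right)} = \left(\frac{-2 + H}{5 + H} + 2 H \left(1 + H\right)\right)^{2}$ ($l{\left(H \right)} = \left(2 H \left(1 + H\right) + \frac{-2 + H}{H + 5}\right)^{2} = \left(2 H \left(1 + H\right) + \frac{-2 + H}{5 + H}\right)^{2} = \left(\frac{-2 + H}{5 + H} + 2 H \left(1 + H\right)\right)^{2}$)
$36326 + l{\left(189 \right)} = 36326 + \frac{\left(-2 + 2 \cdot 189^{3} + 11 \cdot 189 + 12 \cdot 189^{2}\right)^{2}}{\left(5 + 189\right)^{2}} = 36326 + \frac{\left(-2 + 2 \cdot 6751269 + 2079 + 12 \cdot 35721\right)^{2}}{37636} = 36326 + \frac{\left(-2 + 13502538 + 2079 + 428652\right)^{2}}{37636} = 36326 + \frac{13933267^{2}}{37636} = 36326 + \frac{1}{37636} \cdot 194135929293289 = 36326 + \frac{194135929293289}{37636} = \frac{194137296458625}{37636}$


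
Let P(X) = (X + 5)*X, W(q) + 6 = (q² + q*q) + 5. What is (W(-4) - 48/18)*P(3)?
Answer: 680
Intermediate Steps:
W(q) = -1 + 2*q² (W(q) = -6 + ((q² + q*q) + 5) = -6 + ((q² + q²) + 5) = -6 + (2*q² + 5) = -6 + (5 + 2*q²) = -1 + 2*q²)
P(X) = X*(5 + X) (P(X) = (5 + X)*X = X*(5 + X))
(W(-4) - 48/18)*P(3) = ((-1 + 2*(-4)²) - 48/18)*(3*(5 + 3)) = ((-1 + 2*16) - 48*1/18)*(3*8) = ((-1 + 32) - 8/3)*24 = (31 - 8/3)*24 = (85/3)*24 = 680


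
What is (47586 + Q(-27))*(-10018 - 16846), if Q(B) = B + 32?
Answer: -1278484624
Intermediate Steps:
Q(B) = 32 + B
(47586 + Q(-27))*(-10018 - 16846) = (47586 + (32 - 27))*(-10018 - 16846) = (47586 + 5)*(-26864) = 47591*(-26864) = -1278484624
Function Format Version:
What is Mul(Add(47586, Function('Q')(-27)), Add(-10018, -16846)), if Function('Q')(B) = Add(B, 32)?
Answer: -1278484624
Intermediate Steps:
Function('Q')(B) = Add(32, B)
Mul(Add(47586, Function('Q')(-27)), Add(-10018, -16846)) = Mul(Add(47586, Add(32, -27)), Add(-10018, -16846)) = Mul(Add(47586, 5), -26864) = Mul(47591, -26864) = -1278484624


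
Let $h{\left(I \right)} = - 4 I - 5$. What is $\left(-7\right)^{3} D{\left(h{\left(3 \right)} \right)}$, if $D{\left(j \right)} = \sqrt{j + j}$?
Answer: $- 343 i \sqrt{34} \approx - 2000.0 i$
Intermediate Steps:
$h{\left(I \right)} = -5 - 4 I$
$D{\left(j \right)} = \sqrt{2} \sqrt{j}$ ($D{\left(j \right)} = \sqrt{2 j} = \sqrt{2} \sqrt{j}$)
$\left(-7\right)^{3} D{\left(h{\left(3 \right)} \right)} = \left(-7\right)^{3} \sqrt{2} \sqrt{-5 - 12} = - 343 \sqrt{2} \sqrt{-5 - 12} = - 343 \sqrt{2} \sqrt{-17} = - 343 \sqrt{2} i \sqrt{17} = - 343 i \sqrt{34}$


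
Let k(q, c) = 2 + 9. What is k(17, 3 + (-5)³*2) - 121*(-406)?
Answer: 49137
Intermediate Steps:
k(q, c) = 11
k(17, 3 + (-5)³*2) - 121*(-406) = 11 - 121*(-406) = 11 + 49126 = 49137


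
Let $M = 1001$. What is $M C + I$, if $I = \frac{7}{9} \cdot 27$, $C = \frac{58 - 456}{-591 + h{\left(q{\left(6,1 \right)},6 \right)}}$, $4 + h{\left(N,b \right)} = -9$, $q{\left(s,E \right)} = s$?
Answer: $\frac{205541}{302} \approx 680.6$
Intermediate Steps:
$h{\left(N,b \right)} = -13$ ($h{\left(N,b \right)} = -4 - 9 = -13$)
$C = \frac{199}{302}$ ($C = \frac{58 - 456}{-591 - 13} = - \frac{398}{-604} = \left(-398\right) \left(- \frac{1}{604}\right) = \frac{199}{302} \approx 0.65894$)
$I = 21$ ($I = 7 \cdot \frac{1}{9} \cdot 27 = \frac{7}{9} \cdot 27 = 21$)
$M C + I = 1001 \cdot \frac{199}{302} + 21 = \frac{199199}{302} + 21 = \frac{205541}{302}$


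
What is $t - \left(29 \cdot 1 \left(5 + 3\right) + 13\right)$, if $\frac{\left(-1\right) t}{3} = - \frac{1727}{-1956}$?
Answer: $- \frac{161467}{652} \approx -247.65$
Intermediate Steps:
$t = - \frac{1727}{652}$ ($t = - 3 \left(- \frac{1727}{-1956}\right) = - 3 \left(\left(-1727\right) \left(- \frac{1}{1956}\right)\right) = \left(-3\right) \frac{1727}{1956} = - \frac{1727}{652} \approx -2.6488$)
$t - \left(29 \cdot 1 \left(5 + 3\right) + 13\right) = - \frac{1727}{652} - \left(29 \cdot 1 \left(5 + 3\right) + 13\right) = - \frac{1727}{652} - \left(29 \cdot 1 \cdot 8 + 13\right) = - \frac{1727}{652} - \left(29 \cdot 8 + 13\right) = - \frac{1727}{652} - \left(232 + 13\right) = - \frac{1727}{652} - 245 = - \frac{161467}{652}$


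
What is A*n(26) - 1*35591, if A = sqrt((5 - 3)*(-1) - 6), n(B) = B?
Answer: -35591 + 52*I*sqrt(2) ≈ -35591.0 + 73.539*I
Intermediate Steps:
A = 2*I*sqrt(2) (A = sqrt(2*(-1) - 6) = sqrt(-2 - 6) = sqrt(-8) = 2*I*sqrt(2) ≈ 2.8284*I)
A*n(26) - 1*35591 = (2*I*sqrt(2))*26 - 1*35591 = 52*I*sqrt(2) - 35591 = -35591 + 52*I*sqrt(2)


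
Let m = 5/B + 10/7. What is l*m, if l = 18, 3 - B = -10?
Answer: 2970/91 ≈ 32.637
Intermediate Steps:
B = 13 (B = 3 - 1*(-10) = 3 + 10 = 13)
m = 165/91 (m = 5/13 + 10/7 = 165/91 ≈ 1.8132)
l*m = 18*(165/91) = 2970/91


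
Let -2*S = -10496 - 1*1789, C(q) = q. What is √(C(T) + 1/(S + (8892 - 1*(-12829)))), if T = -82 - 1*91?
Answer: I*√537251134063/55727 ≈ 13.153*I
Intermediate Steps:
T = -173 (T = -82 - 91 = -173)
S = 12285/2 (S = -(-10496 - 1*1789)/2 = -(-10496 - 1789)/2 = -½*(-12285) = 12285/2 ≈ 6142.5)
√(C(T) + 1/(S + (8892 - 1*(-12829)))) = √(-173 + 1/(12285/2 + (8892 - 1*(-12829)))) = √(-173 + 1/(12285/2 + (8892 + 12829))) = √(-173 + 1/(12285/2 + 21721)) = √(-173 + 1/(55727/2)) = √(-173 + 2/55727) = √(-9640769/55727) = I*√537251134063/55727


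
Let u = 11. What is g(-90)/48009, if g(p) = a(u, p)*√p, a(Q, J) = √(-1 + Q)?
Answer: 10*I/16003 ≈ 0.00062488*I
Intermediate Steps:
g(p) = √10*√p (g(p) = √(-1 + 11)*√p = √10*√p)
g(-90)/48009 = (√10*√(-90))/48009 = (√10*(3*I*√10))*(1/48009) = (30*I)*(1/48009) = 10*I/16003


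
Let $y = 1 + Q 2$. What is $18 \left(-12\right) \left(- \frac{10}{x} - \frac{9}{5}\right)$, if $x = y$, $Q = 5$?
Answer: $\frac{32184}{55} \approx 585.16$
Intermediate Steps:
$y = 11$ ($y = 1 + 5 \cdot 2 = 1 + 10 = 11$)
$x = 11$
$18 \left(-12\right) \left(- \frac{10}{x} - \frac{9}{5}\right) = 18 \left(-12\right) \left(- \frac{10}{11} - \frac{9}{5}\right) = - 216 \left(\left(-10\right) \frac{1}{11} - \frac{9}{5}\right) = - 216 \left(- \frac{10}{11} - \frac{9}{5}\right) = \left(-216\right) \left(- \frac{149}{55}\right) = \frac{32184}{55}$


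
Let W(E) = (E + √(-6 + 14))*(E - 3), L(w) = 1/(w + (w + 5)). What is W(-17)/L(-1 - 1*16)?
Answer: -9860 + 1160*√2 ≈ -8219.5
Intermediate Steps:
L(w) = 1/(5 + 2*w) (L(w) = 1/(w + (5 + w)) = 1/(5 + 2*w))
W(E) = (-3 + E)*(E + 2*√2) (W(E) = (E + √8)*(-3 + E) = (E + 2*√2)*(-3 + E) = (-3 + E)*(E + 2*√2))
W(-17)/L(-1 - 1*16) = ((-17)² - 6*√2 - 3*(-17) + 2*(-17)*√2)/(1/(5 + 2*(-1 - 1*16))) = (289 - 6*√2 + 51 - 34*√2)/(1/(5 + 2*(-1 - 16))) = (340 - 40*√2)/(1/(5 + 2*(-17))) = (340 - 40*√2)/(1/(5 - 34)) = (340 - 40*√2)/(1/(-29)) = (340 - 40*√2)/(-1/29) = (340 - 40*√2)*(-29) = -9860 + 1160*√2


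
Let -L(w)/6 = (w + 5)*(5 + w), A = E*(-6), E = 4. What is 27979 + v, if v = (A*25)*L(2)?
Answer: 204379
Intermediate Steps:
A = -24 (A = 4*(-6) = -24)
L(w) = -6*(5 + w)**2 (L(w) = -6*(w + 5)*(5 + w) = -6*(5 + w)*(5 + w) = -6*(5 + w)**2)
v = 176400 (v = (-24*25)*(-6*(5 + 2)**2) = -(-3600)*7**2 = -(-3600)*49 = -600*(-294) = 176400)
27979 + v = 27979 + 176400 = 204379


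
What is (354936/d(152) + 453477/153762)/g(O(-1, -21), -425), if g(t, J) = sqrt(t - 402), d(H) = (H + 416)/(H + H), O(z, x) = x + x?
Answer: -691302542561*I*sqrt(111)/807865548 ≈ -9015.5*I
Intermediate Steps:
O(z, x) = 2*x
d(H) = (416 + H)/(2*H) (d(H) = (416 + H)/((2*H)) = (416 + H)*(1/(2*H)) = (416 + H)/(2*H))
g(t, J) = sqrt(-402 + t)
(354936/d(152) + 453477/153762)/g(O(-1, -21), -425) = (354936/(((1/2)*(416 + 152)/152)) + 453477/153762)/(sqrt(-402 + 2*(-21))) = (354936/(((1/2)*(1/152)*568)) + 453477*(1/153762))/(sqrt(-402 - 42)) = (354936/(71/38) + 151159/51254)/(sqrt(-444)) = (354936*(38/71) + 151159/51254)/((2*I*sqrt(111))) = (13487568/71 + 151159/51254)*(-I*sqrt(111)/222) = 691302542561*(-I*sqrt(111)/222)/3639034 = -691302542561*I*sqrt(111)/807865548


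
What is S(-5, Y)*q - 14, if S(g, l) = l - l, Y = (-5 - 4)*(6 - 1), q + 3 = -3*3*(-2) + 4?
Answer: -14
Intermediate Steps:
q = 19 (q = -3 + (-3*3*(-2) + 4) = -3 + (-9*(-2) + 4) = -3 + (18 + 4) = -3 + 22 = 19)
Y = -45 (Y = -9*5 = -45)
S(g, l) = 0
S(-5, Y)*q - 14 = 0*19 - 14 = 0 - 14 = -14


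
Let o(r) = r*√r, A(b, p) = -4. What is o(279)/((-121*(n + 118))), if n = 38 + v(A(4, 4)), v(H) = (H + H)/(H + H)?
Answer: -837*√31/18997 ≈ -0.24531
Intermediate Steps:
o(r) = r^(3/2)
v(H) = 1 (v(H) = (2*H)/((2*H)) = (2*H)*(1/(2*H)) = 1)
n = 39 (n = 38 + 1 = 39)
o(279)/((-121*(n + 118))) = 279^(3/2)/((-121*(39 + 118))) = (837*√31)/((-121*157)) = (837*√31)/(-18997) = (837*√31)*(-1/18997) = -837*√31/18997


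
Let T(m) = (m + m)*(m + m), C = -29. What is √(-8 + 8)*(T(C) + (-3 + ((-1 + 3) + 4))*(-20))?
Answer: 0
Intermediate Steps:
T(m) = 4*m² (T(m) = (2*m)*(2*m) = 4*m²)
√(-8 + 8)*(T(C) + (-3 + ((-1 + 3) + 4))*(-20)) = √(-8 + 8)*(4*(-29)² + (-3 + ((-1 + 3) + 4))*(-20)) = √0*(4*841 + (-3 + (2 + 4))*(-20)) = 0*(3364 + (-3 + 6)*(-20)) = 0*(3364 + 3*(-20)) = 0*(3364 - 60) = 0*3304 = 0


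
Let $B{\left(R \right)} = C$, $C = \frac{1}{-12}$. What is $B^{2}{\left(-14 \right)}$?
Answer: $\frac{1}{144} \approx 0.0069444$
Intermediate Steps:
$C = - \frac{1}{12} \approx -0.083333$
$B{\left(R \right)} = - \frac{1}{12}$
$B^{2}{\left(-14 \right)} = \left(- \frac{1}{12}\right)^{2} = \frac{1}{144}$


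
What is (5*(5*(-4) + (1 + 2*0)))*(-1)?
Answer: 95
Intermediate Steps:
(5*(5*(-4) + (1 + 2*0)))*(-1) = (5*(-20 + (1 + 0)))*(-1) = (5*(-20 + 1))*(-1) = (5*(-19))*(-1) = -95*(-1) = 95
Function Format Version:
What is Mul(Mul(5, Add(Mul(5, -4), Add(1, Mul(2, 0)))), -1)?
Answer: 95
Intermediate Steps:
Mul(Mul(5, Add(Mul(5, -4), Add(1, Mul(2, 0)))), -1) = Mul(Mul(5, Add(-20, Add(1, 0))), -1) = Mul(Mul(5, Add(-20, 1)), -1) = Mul(Mul(5, -19), -1) = Mul(-95, -1) = 95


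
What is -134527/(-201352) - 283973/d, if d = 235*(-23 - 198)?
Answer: 64165191241/10457216120 ≈ 6.1360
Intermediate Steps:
d = -51935 (d = 235*(-221) = -51935)
-134527/(-201352) - 283973/d = -134527/(-201352) - 283973/(-51935) = -134527*(-1/201352) - 283973*(-1/51935) = 134527/201352 + 283973/51935 = 64165191241/10457216120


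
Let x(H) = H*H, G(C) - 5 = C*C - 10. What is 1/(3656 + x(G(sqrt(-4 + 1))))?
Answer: 1/3720 ≈ 0.00026882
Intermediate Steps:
G(C) = -5 + C**2 (G(C) = 5 + (C*C - 10) = 5 + (C**2 - 10) = 5 + (-10 + C**2) = -5 + C**2)
x(H) = H**2
1/(3656 + x(G(sqrt(-4 + 1)))) = 1/(3656 + (-5 + (sqrt(-4 + 1))**2)**2) = 1/(3656 + (-5 + (sqrt(-3))**2)**2) = 1/(3656 + (-5 + (I*sqrt(3))**2)**2) = 1/(3656 + (-5 - 3)**2) = 1/(3656 + (-8)**2) = 1/(3656 + 64) = 1/3720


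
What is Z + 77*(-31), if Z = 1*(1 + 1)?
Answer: -2385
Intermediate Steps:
Z = 2 (Z = 1*2 = 2)
Z + 77*(-31) = 2 + 77*(-31) = 2 - 2387 = -2385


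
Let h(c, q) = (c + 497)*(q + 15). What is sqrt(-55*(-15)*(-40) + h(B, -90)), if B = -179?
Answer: 5*I*sqrt(2274) ≈ 238.43*I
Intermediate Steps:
h(c, q) = (15 + q)*(497 + c) (h(c, q) = (497 + c)*(15 + q) = (15 + q)*(497 + c))
sqrt(-55*(-15)*(-40) + h(B, -90)) = sqrt(-55*(-15)*(-40) + (7455 + 15*(-179) + 497*(-90) - 179*(-90))) = sqrt(825*(-40) + (7455 - 2685 - 44730 + 16110)) = sqrt(-33000 - 23850) = sqrt(-56850) = 5*I*sqrt(2274)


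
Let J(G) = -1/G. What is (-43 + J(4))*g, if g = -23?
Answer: 3979/4 ≈ 994.75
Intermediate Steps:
(-43 + J(4))*g = (-43 - 1/4)*(-23) = -173/4*(-23) = 3979/4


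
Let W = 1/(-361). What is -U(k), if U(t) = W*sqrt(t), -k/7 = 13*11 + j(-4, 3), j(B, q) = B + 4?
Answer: I*sqrt(1001)/361 ≈ 0.087641*I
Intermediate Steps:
j(B, q) = 4 + B
W = -1/361 ≈ -0.0027701
k = -1001 (k = -7*(13*11 + (4 - 4)) = -7*(143 + 0) = -7*143 = -1001)
U(t) = -sqrt(t)/361
-U(k) = -(-1)*sqrt(-1001)/361 = -(-1)*I*sqrt(1001)/361 = I*sqrt(1001)/361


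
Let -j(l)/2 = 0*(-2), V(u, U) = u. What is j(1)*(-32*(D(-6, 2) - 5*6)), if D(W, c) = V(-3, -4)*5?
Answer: 0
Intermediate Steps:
j(l) = 0 (j(l) = -0*(-2) = -2*0 = 0)
D(W, c) = -15 (D(W, c) = -3*5 = -15)
j(1)*(-32*(D(-6, 2) - 5*6)) = 0*(-32*(-15 - 5*6)) = 0*(-32*(-15 - 30)) = 0*(-32*(-45)) = 0*1440 = 0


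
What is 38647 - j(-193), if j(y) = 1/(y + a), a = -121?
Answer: 12135159/314 ≈ 38647.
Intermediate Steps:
j(y) = 1/(-121 + y) (j(y) = 1/(y - 121) = 1/(-121 + y))
38647 - j(-193) = 38647 - 1/(-121 - 193) = 38647 - 1/(-314) = 38647 - 1*(-1/314) = 38647 + 1/314 = 12135159/314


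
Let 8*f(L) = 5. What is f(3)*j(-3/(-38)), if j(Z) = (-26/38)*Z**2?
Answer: -585/219488 ≈ -0.0026653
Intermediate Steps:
f(L) = 5/8 (f(L) = (1/8)*5 = 5/8)
j(Z) = -13*Z**2/19 (j(Z) = (-26*1/38)*Z**2 = -13*Z**2/19)
f(3)*j(-3/(-38)) = 5*(-13*(-3/(-38))**2/19)/8 = 5*(-13*(-3*(-1/38))**2/19)/8 = 5*(-13*(3/38)**2/19)/8 = 5*(-13/19*9/1444)/8 = (5/8)*(-117/27436) = -585/219488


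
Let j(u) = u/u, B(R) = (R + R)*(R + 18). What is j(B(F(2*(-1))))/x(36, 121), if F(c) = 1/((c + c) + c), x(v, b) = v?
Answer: 1/36 ≈ 0.027778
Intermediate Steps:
F(c) = 1/(3*c) (F(c) = 1/(2*c + c) = 1/(3*c))
B(R) = 2*R*(18 + R) (B(R) = (2*R)*(18 + R) = 2*R*(18 + R))
j(u) = 1
j(B(F(2*(-1))))/x(36, 121) = 1/36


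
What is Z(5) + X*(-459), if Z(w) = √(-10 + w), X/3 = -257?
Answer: 353889 + I*√5 ≈ 3.5389e+5 + 2.2361*I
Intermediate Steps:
X = -771 (X = 3*(-257) = -771)
Z(5) + X*(-459) = √(-10 + 5) - 771*(-459) = √(-5) + 353889 = I*√5 + 353889 = 353889 + I*√5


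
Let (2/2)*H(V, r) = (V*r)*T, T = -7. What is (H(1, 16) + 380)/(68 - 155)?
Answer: -268/87 ≈ -3.0805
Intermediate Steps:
H(V, r) = -7*V*r (H(V, r) = (V*r)*(-7) = -7*V*r)
(H(1, 16) + 380)/(68 - 155) = (-7*1*16 + 380)/(68 - 155) = (-112 + 380)/(-87) = 268*(-1/87) = -268/87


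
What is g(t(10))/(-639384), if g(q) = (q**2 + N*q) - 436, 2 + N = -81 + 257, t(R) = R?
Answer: -117/53282 ≈ -0.0021959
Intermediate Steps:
N = 174 (N = -2 + (-81 + 257) = -2 + 176 = 174)
g(q) = -436 + q**2 + 174*q (g(q) = (q**2 + 174*q) - 436 = -436 + q**2 + 174*q)
g(t(10))/(-639384) = (-436 + 10**2 + 174*10)/(-639384) = (-436 + 100 + 1740)*(-1/639384) = 1404*(-1/639384) = -117/53282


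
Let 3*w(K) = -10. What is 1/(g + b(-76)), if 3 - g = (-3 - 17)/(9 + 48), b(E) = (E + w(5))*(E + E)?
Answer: 57/687535 ≈ 8.2905e-5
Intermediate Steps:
w(K) = -10/3 (w(K) = (1/3)*(-10) = -10/3)
b(E) = 2*E*(-10/3 + E) (b(E) = (E - 10/3)*(E + E) = (-10/3 + E)*(2*E) = 2*E*(-10/3 + E))
g = 191/57 (g = 3 - (-3 - 17)/(9 + 48) = 3 - (-20)/57 = 3 - 1*(-20/57) = 3 + 20/57 = 191/57 ≈ 3.3509)
1/(g + b(-76)) = 1/(191/57 + (2/3)*(-76)*(-10 + 3*(-76))) = 1/(191/57 + (2/3)*(-76)*(-10 - 228)) = 1/(191/57 + (2/3)*(-76)*(-238)) = 1/(191/57 + 36176/3) = 1/(687535/57) = 57/687535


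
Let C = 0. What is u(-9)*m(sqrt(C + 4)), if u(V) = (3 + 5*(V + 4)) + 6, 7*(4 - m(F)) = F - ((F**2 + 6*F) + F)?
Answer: -704/7 ≈ -100.57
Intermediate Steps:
m(F) = 4 + F**2/7 + 6*F/7 (m(F) = 4 - (F - ((F**2 + 6*F) + F))/7 = 4 - (F - (F**2 + 7*F))/7 = 4 - (F + (-F**2 - 7*F))/7 = 4 - (-F**2 - 6*F)/7 = 4 + (F**2/7 + 6*F/7) = 4 + F**2/7 + 6*F/7)
u(V) = 29 + 5*V (u(V) = (3 + 5*(4 + V)) + 6 = (3 + (20 + 5*V)) + 6 = (23 + 5*V) + 6 = 29 + 5*V)
u(-9)*m(sqrt(C + 4)) = (29 + 5*(-9))*(4 + (sqrt(0 + 4))**2/7 + 6*sqrt(0 + 4)/7) = (29 - 45)*(4 + (sqrt(4))**2/7 + 6*sqrt(4)/7) = -16*(4 + (1/7)*2**2 + (6/7)*2) = -16*(4 + (1/7)*4 + 12/7) = -16*(4 + 4/7 + 12/7) = -16*44/7 = -704/7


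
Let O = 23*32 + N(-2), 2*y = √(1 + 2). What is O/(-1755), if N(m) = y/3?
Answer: -736/1755 - √3/10530 ≈ -0.41954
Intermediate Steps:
y = √3/2 (y = √(1 + 2)/2 = √3/2 ≈ 0.86602)
N(m) = √3/6 (N(m) = (√3/2)/3 = (√3/2)*(⅓) = √3/6)
O = 736 + √3/6 (O = 23*32 + √3/6 = 736 + √3/6 ≈ 736.29)
O/(-1755) = (736 + √3/6)/(-1755) = (736 + √3/6)*(-1/1755) = -736/1755 - √3/10530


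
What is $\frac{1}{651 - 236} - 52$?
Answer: $- \frac{21579}{415} \approx -51.998$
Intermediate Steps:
$\frac{1}{651 - 236} - 52 = \frac{1}{415} - 52 = - \frac{21579}{415}$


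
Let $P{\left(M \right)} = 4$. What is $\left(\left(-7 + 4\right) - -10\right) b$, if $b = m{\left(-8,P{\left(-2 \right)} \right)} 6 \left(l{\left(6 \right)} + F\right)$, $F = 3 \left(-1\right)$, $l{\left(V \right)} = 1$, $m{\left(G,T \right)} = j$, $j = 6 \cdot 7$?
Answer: $-3528$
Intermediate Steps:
$j = 42$
$m{\left(G,T \right)} = 42$
$F = -3$
$b = -504$ ($b = 42 \cdot 6 \left(1 - 3\right) = 42 \cdot 6 \left(-2\right) = 42 \left(-12\right) = -504$)
$\left(\left(-7 + 4\right) - -10\right) b = \left(\left(-7 + 4\right) - -10\right) \left(-504\right) = \left(-3 + 10\right) \left(-504\right) = 7 \left(-504\right) = -3528$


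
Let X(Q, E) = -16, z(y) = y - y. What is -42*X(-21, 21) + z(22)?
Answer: 672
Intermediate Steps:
z(y) = 0
-42*X(-21, 21) + z(22) = -42*(-16) + 0 = 672 + 0 = 672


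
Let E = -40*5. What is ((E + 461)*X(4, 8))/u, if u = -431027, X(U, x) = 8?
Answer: -72/14863 ≈ -0.0048442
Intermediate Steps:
E = -200
((E + 461)*X(4, 8))/u = ((-200 + 461)*8)/(-431027) = (261*8)*(-1/431027) = 2088*(-1/431027) = -72/14863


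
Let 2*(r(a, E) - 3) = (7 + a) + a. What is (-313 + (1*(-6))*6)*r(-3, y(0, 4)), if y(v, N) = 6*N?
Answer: -2443/2 ≈ -1221.5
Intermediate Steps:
r(a, E) = 13/2 + a (r(a, E) = 3 + ((7 + a) + a)/2 = 3 + (7 + 2*a)/2 = 3 + (7/2 + a) = 13/2 + a)
(-313 + (1*(-6))*6)*r(-3, y(0, 4)) = (-313 + (1*(-6))*6)*(13/2 - 3) = (-313 - 6*6)*(7/2) = (-313 - 36)*(7/2) = -349*7/2 = -2443/2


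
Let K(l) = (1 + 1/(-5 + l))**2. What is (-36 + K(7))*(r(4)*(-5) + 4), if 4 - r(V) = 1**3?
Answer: 1485/4 ≈ 371.25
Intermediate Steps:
r(V) = 3 (r(V) = 4 - 1*1**3 = 4 - 1*1 = 4 - 1 = 3)
(-36 + K(7))*(r(4)*(-5) + 4) = (-36 + (-4 + 7)**2/(-5 + 7)**2)*(3*(-5) + 4) = (-36 + 3**2/2**2)*(-15 + 4) = (-36 + (1/4)*9)*(-11) = (-36 + 9/4)*(-11) = -135/4*(-11) = 1485/4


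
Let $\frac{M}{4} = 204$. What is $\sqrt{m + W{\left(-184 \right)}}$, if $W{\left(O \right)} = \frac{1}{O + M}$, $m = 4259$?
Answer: $\frac{\sqrt{425286862}}{316} \approx 65.261$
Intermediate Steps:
$M = 816$ ($M = 4 \cdot 204 = 816$)
$W{\left(O \right)} = \frac{1}{816 + O}$ ($W{\left(O \right)} = \frac{1}{O + 816} = \frac{1}{816 + O}$)
$\sqrt{m + W{\left(-184 \right)}} = \sqrt{4259 + \frac{1}{816 - 184}} = \sqrt{4259 + \frac{1}{632}} = \sqrt{\frac{2691689}{632}} = \frac{\sqrt{425286862}}{316}$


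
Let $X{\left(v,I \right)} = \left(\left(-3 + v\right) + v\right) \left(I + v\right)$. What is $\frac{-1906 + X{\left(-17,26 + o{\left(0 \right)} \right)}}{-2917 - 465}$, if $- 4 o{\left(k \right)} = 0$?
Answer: $\frac{2239}{3382} \approx 0.66203$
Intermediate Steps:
$o{\left(k \right)} = 0$ ($o{\left(k \right)} = \left(- \frac{1}{4}\right) 0 = 0$)
$X{\left(v,I \right)} = \left(-3 + 2 v\right) \left(I + v\right)$
$\frac{-1906 + X{\left(-17,26 + o{\left(0 \right)} \right)}}{-2917 - 465} = \frac{-1906 + \left(- 3 \left(26 + 0\right) - -51 + 2 \left(-17\right)^{2} + 2 \left(26 + 0\right) \left(-17\right)\right)}{-2917 - 465} = \frac{-1906 + \left(\left(-3\right) 26 + 51 + 2 \cdot 289 + 2 \cdot 26 \left(-17\right)\right)}{-3382} = \left(-1906 + \left(-78 + 51 + 578 - 884\right)\right) \left(- \frac{1}{3382}\right) = \left(-1906 - 333\right) \left(- \frac{1}{3382}\right) = \left(-2239\right) \left(- \frac{1}{3382}\right) = \frac{2239}{3382}$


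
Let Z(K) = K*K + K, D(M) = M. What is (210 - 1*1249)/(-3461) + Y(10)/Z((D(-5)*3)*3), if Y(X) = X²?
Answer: 120166/342639 ≈ 0.35071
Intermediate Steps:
Z(K) = K + K² (Z(K) = K² + K = K + K²)
(210 - 1*1249)/(-3461) + Y(10)/Z((D(-5)*3)*3) = (210 - 1*1249)/(-3461) + 10²/(((-5*3*3)*(1 - 5*3*3))) = (210 - 1249)*(-1/3461) + 100/(((-15*3)*(1 - 15*3))) = -1039*(-1/3461) + 100/((-45*(1 - 45))) = 1039/3461 + 100/((-45*(-44))) = 1039/3461 + 100/1980 = 1039/3461 + 100*(1/1980) = 1039/3461 + 5/99 = 120166/342639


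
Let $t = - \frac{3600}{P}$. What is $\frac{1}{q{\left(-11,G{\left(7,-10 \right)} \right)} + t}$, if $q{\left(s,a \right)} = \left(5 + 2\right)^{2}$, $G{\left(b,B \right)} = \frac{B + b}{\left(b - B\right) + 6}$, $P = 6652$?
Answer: $\frac{1663}{80587} \approx 0.020636$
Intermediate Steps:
$G{\left(b,B \right)} = \frac{B + b}{6 + b - B}$
$q{\left(s,a \right)} = 49$ ($q{\left(s,a \right)} = 7^{2} = 49$)
$t = - \frac{900}{1663}$ ($t = - \frac{3600}{6652} = \left(-3600\right) \frac{1}{6652} = - \frac{900}{1663} \approx -0.54119$)
$\frac{1}{q{\left(-11,G{\left(7,-10 \right)} \right)} + t} = \frac{1}{49 - \frac{900}{1663}} = \frac{1}{\frac{80587}{1663}} = \frac{1663}{80587}$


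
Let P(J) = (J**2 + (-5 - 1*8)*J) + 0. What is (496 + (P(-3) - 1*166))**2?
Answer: 142884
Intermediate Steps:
P(J) = J**2 - 13*J (P(J) = (J**2 + (-5 - 8)*J) + 0 = (J**2 - 13*J) + 0 = J**2 - 13*J)
(496 + (P(-3) - 1*166))**2 = (496 + (-3*(-13 - 3) - 1*166))**2 = (496 + (-3*(-16) - 166))**2 = (496 + (48 - 166))**2 = (496 - 118)**2 = 378**2 = 142884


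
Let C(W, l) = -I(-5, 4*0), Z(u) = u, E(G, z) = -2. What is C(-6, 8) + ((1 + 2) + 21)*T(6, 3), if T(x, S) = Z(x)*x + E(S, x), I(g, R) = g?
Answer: 821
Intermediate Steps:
T(x, S) = -2 + x**2 (T(x, S) = x*x - 2 = x**2 - 2 = -2 + x**2)
C(W, l) = 5 (C(W, l) = -1*(-5) = 5)
C(-6, 8) + ((1 + 2) + 21)*T(6, 3) = 5 + ((1 + 2) + 21)*(-2 + 6**2) = 5 + (3 + 21)*(-2 + 36) = 5 + 24*34 = 5 + 816 = 821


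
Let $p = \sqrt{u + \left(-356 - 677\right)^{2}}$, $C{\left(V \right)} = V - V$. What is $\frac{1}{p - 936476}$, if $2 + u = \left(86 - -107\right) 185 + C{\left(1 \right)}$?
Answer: $- \frac{234119}{219246548946} - \frac{\sqrt{275698}}{438493097892} \approx -1.069 \cdot 10^{-6}$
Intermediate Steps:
$C{\left(V \right)} = 0$
$u = 35703$ ($u = -2 + \left(\left(86 - -107\right) 185 + 0\right) = -2 + \left(\left(86 + 107\right) 185 + 0\right) = -2 + \left(193 \cdot 185 + 0\right) = -2 + \left(35705 + 0\right) = -2 + 35705 = 35703$)
$p = 2 \sqrt{275698}$ ($p = \sqrt{35703 + \left(-356 - 677\right)^{2}} = \sqrt{35703 + \left(-1033\right)^{2}} = \sqrt{35703 + 1067089} = \sqrt{1102792} = 2 \sqrt{275698} \approx 1050.1$)
$\frac{1}{p - 936476} = \frac{1}{2 \sqrt{275698} - 936476} = \frac{1}{-936476 + 2 \sqrt{275698}}$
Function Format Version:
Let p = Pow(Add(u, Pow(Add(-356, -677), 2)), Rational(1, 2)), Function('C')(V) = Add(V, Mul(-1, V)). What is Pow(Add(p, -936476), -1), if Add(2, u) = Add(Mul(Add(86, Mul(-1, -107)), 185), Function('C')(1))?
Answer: Add(Rational(-234119, 219246548946), Mul(Rational(-1, 438493097892), Pow(275698, Rational(1, 2)))) ≈ -1.0690e-6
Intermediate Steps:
Function('C')(V) = 0
u = 35703 (u = Add(-2, Add(Mul(Add(86, Mul(-1, -107)), 185), 0)) = Add(-2, Add(Mul(Add(86, 107), 185), 0)) = Add(-2, Add(Mul(193, 185), 0)) = Add(-2, Add(35705, 0)) = Add(-2, 35705) = 35703)
p = Mul(2, Pow(275698, Rational(1, 2))) (p = Pow(Add(35703, Pow(Add(-356, -677), 2)), Rational(1, 2)) = Pow(Add(35703, Pow(-1033, 2)), Rational(1, 2)) = Pow(Add(35703, 1067089), Rational(1, 2)) = Pow(1102792, Rational(1, 2)) = Mul(2, Pow(275698, Rational(1, 2))) ≈ 1050.1)
Pow(Add(p, -936476), -1) = Pow(Add(Mul(2, Pow(275698, Rational(1, 2))), -936476), -1) = Pow(Add(-936476, Mul(2, Pow(275698, Rational(1, 2)))), -1)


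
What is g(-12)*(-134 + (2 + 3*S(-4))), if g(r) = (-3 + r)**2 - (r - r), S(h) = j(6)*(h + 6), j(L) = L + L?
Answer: -13500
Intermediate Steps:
j(L) = 2*L
S(h) = 72 + 12*h (S(h) = (2*6)*(h + 6) = 12*(6 + h) = 72 + 12*h)
g(r) = (-3 + r)**2 (g(r) = (-3 + r)**2 - 1*0 = (-3 + r)**2 + 0 = (-3 + r)**2)
g(-12)*(-134 + (2 + 3*S(-4))) = (-3 - 12)**2*(-134 + (2 + 3*(72 + 12*(-4)))) = (-15)**2*(-134 + (2 + 3*(72 - 48))) = 225*(-134 + (2 + 3*24)) = 225*(-134 + (2 + 72)) = 225*(-134 + 74) = 225*(-60) = -13500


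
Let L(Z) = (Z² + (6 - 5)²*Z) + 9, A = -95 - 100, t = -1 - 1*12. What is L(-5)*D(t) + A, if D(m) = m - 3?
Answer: -659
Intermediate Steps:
t = -13 (t = -1 - 12 = -13)
D(m) = -3 + m
A = -195
L(Z) = 9 + Z + Z² (L(Z) = (Z² + 1²*Z) + 9 = (Z² + 1*Z) + 9 = (Z² + Z) + 9 = (Z + Z²) + 9 = 9 + Z + Z²)
L(-5)*D(t) + A = (9 - 5 + (-5)²)*(-3 - 13) - 195 = (9 - 5 + 25)*(-16) - 195 = 29*(-16) - 195 = -464 - 195 = -659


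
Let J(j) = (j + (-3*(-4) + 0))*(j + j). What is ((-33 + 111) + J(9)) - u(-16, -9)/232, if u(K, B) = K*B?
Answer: 13206/29 ≈ 455.38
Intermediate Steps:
u(K, B) = B*K
J(j) = 2*j*(12 + j) (J(j) = (j + (12 + 0))*(2*j) = (j + 12)*(2*j) = (12 + j)*(2*j) = 2*j*(12 + j))
((-33 + 111) + J(9)) - u(-16, -9)/232 = ((-33 + 111) + 2*9*(12 + 9)) - (-9*(-16))/232 = (78 + 2*9*21) - 144/232 = (78 + 378) - 1*18/29 = 456 - 18/29 = 13206/29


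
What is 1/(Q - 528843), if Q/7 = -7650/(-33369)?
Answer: -1589/840328977 ≈ -1.8909e-6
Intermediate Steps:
Q = 2550/1589 (Q = 7*(-7650/(-33369)) = 7*(-7650*(-1/33369)) = 7*(2550/11123) = 2550/1589 ≈ 1.6048)
1/(Q - 528843) = 1/(2550/1589 - 528843) = 1/(-840328977/1589) = -1589/840328977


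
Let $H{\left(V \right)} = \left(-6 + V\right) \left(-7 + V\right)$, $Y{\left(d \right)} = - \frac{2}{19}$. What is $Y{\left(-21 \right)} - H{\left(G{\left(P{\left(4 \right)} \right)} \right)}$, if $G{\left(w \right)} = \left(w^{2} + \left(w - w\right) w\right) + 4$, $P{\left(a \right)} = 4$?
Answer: $- \frac{3460}{19} \approx -182.11$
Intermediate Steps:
$G{\left(w \right)} = 4 + w^{2}$ ($G{\left(w \right)} = \left(w^{2} + 0 w\right) + 4 = \left(w^{2} + 0\right) + 4 = w^{2} + 4 = 4 + w^{2}$)
$Y{\left(d \right)} = - \frac{2}{19}$ ($Y{\left(d \right)} = \left(-2\right) \frac{1}{19} = - \frac{2}{19}$)
$H{\left(V \right)} = \left(-7 + V\right) \left(-6 + V\right)$
$Y{\left(-21 \right)} - H{\left(G{\left(P{\left(4 \right)} \right)} \right)} = - \frac{2}{19} - \left(42 + \left(4 + 4^{2}\right)^{2} - 13 \left(4 + 4^{2}\right)\right) = - \frac{2}{19} - \left(42 + \left(4 + 16\right)^{2} - 13 \left(4 + 16\right)\right) = - \frac{2}{19} - \left(42 + 20^{2} - 260\right) = - \frac{2}{19} - \left(42 + 400 - 260\right) = - \frac{2}{19} - 182 = - \frac{3460}{19}$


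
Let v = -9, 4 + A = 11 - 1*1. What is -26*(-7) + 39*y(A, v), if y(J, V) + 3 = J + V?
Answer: -52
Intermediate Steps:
A = 6 (A = -4 + (11 - 1*1) = -4 + (11 - 1) = -4 + 10 = 6)
y(J, V) = -3 + J + V (y(J, V) = -3 + (J + V) = -3 + J + V)
-26*(-7) + 39*y(A, v) = -26*(-7) + 39*(-3 + 6 - 9) = 182 + 39*(-6) = 182 - 234 = -52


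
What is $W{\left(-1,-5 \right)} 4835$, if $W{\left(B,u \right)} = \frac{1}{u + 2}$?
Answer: $- \frac{4835}{3} \approx -1611.7$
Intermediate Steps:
$W{\left(B,u \right)} = \frac{1}{2 + u}$
$W{\left(-1,-5 \right)} 4835 = \frac{1}{2 - 5} \cdot 4835 = \frac{1}{-3} \cdot 4835 = \left(- \frac{1}{3}\right) 4835 = - \frac{4835}{3}$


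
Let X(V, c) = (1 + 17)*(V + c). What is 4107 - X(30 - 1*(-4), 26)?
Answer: 3027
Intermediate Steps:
X(V, c) = 18*V + 18*c (X(V, c) = 18*(V + c) = 18*V + 18*c)
4107 - X(30 - 1*(-4), 26) = 4107 - (18*(30 - 1*(-4)) + 18*26) = 4107 - (18*(30 + 4) + 468) = 4107 - (18*34 + 468) = 4107 - (612 + 468) = 4107 - 1*1080 = 4107 - 1080 = 3027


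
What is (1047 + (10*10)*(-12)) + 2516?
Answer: 2363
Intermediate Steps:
(1047 + (10*10)*(-12)) + 2516 = (1047 + 100*(-12)) + 2516 = (1047 - 1200) + 2516 = -153 + 2516 = 2363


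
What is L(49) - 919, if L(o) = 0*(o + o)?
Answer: -919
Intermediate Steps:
L(o) = 0 (L(o) = 0*(2*o) = 0)
L(49) - 919 = 0 - 919 = -919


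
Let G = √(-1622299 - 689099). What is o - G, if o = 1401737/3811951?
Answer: 1401737/3811951 - 3*I*√256822 ≈ 0.36772 - 1520.3*I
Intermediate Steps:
G = 3*I*√256822 (G = √(-2311398) = 3*I*√256822 ≈ 1520.3*I)
o = 1401737/3811951 (o = 1401737*(1/3811951) = 1401737/3811951 ≈ 0.36772)
o - G = 1401737/3811951 - 3*I*√256822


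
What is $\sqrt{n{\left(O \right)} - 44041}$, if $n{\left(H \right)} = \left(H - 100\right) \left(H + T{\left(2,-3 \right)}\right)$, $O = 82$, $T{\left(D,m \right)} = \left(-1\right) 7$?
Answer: $i \sqrt{45391} \approx 213.05 i$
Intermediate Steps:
$T{\left(D,m \right)} = -7$
$n{\left(H \right)} = \left(-100 + H\right) \left(-7 + H\right)$ ($n{\left(H \right)} = \left(H - 100\right) \left(H - 7\right) = \left(-100 + H\right) \left(-7 + H\right)$)
$\sqrt{n{\left(O \right)} - 44041} = \sqrt{\left(700 + 82^{2} - 8774\right) - 44041} = \sqrt{\left(700 + 6724 - 8774\right) - 44041} = \sqrt{-1350 - 44041} = \sqrt{-45391} = i \sqrt{45391}$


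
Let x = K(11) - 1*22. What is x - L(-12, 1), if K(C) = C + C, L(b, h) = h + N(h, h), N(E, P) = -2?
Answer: 1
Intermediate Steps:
L(b, h) = -2 + h (L(b, h) = h - 2 = -2 + h)
K(C) = 2*C
x = 0 (x = 2*11 - 1*22 = 22 - 22 = 0)
x - L(-12, 1) = 0 - (-2 + 1) = 0 - 1*(-1) = 0 + 1 = 1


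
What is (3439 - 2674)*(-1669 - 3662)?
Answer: -4078215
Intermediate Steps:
(3439 - 2674)*(-1669 - 3662) = 765*(-5331) = -4078215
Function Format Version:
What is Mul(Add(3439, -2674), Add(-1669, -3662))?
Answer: -4078215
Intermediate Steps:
Mul(Add(3439, -2674), Add(-1669, -3662)) = Mul(765, -5331) = -4078215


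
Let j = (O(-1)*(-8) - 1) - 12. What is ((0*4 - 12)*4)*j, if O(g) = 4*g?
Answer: -912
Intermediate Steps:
j = 19 (j = ((4*(-1))*(-8) - 1) - 12 = (-4*(-8) - 1) - 12 = (32 - 1) - 12 = 31 - 12 = 19)
((0*4 - 12)*4)*j = ((0*4 - 12)*4)*19 = ((0 - 12)*4)*19 = -12*4*19 = -48*19 = -912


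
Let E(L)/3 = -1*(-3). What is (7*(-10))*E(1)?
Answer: -630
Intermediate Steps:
E(L) = 9 (E(L) = 3*(-1*(-3)) = 3*3 = 9)
(7*(-10))*E(1) = (7*(-10))*9 = -70*9 = -630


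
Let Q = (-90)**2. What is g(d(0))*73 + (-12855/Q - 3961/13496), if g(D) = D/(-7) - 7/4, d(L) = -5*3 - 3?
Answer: 105826277/1821960 ≈ 58.084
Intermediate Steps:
Q = 8100
d(L) = -18 (d(L) = -15 - 3 = -18)
g(D) = -7/4 - D/7 (g(D) = D*(-1/7) - 7*1/4 = -D/7 - 7/4 = -7/4 - D/7)
g(d(0))*73 + (-12855/Q - 3961/13496) = (-7/4 - 1/7*(-18))*73 + (-12855/8100 - 3961/13496) = (-7/4 + 18/7)*73 + (-12855*1/8100 - 3961*1/13496) = (23/28)*73 + (-857/540 - 3961/13496) = 1679/28 - 3426253/1821960 = 105826277/1821960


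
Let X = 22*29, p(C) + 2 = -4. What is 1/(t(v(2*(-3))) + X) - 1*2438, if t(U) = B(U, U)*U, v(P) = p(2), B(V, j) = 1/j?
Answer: -1557881/639 ≈ -2438.0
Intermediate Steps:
B(V, j) = 1/j
p(C) = -6 (p(C) = -2 - 4 = -6)
v(P) = -6
t(U) = 1 (t(U) = U/U = 1)
X = 638
1/(t(v(2*(-3))) + X) - 1*2438 = 1/(1 + 638) - 1*2438 = 1/639 - 2438 = -1557881/639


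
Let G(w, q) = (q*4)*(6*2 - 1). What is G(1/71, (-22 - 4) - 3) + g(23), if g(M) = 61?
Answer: -1215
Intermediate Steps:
G(w, q) = 44*q (G(w, q) = (4*q)*(12 - 1) = (4*q)*11 = 44*q)
G(1/71, (-22 - 4) - 3) + g(23) = 44*((-22 - 4) - 3) + 61 = 44*(-26 - 3) + 61 = 44*(-29) + 61 = -1276 + 61 = -1215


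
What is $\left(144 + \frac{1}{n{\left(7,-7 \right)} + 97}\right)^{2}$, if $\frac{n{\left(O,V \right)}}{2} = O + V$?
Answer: $\frac{195132961}{9409} \approx 20739.0$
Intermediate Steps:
$n{\left(O,V \right)} = 2 O + 2 V$ ($n{\left(O,V \right)} = 2 \left(O + V\right) = 2 O + 2 V$)
$\left(144 + \frac{1}{n{\left(7,-7 \right)} + 97}\right)^{2} = \left(144 + \frac{1}{\left(2 \cdot 7 + 2 \left(-7\right)\right) + 97}\right)^{2} = \left(144 + \frac{1}{\left(14 - 14\right) + 97}\right)^{2} = \left(144 + \frac{1}{0 + 97}\right)^{2} = \left(144 + \frac{1}{97}\right)^{2} = \left(\frac{13969}{97}\right)^{2} = \frac{195132961}{9409}$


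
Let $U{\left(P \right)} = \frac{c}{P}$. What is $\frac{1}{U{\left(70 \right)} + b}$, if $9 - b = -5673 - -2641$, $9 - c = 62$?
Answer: $\frac{70}{212817} \approx 0.00032892$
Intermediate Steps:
$c = -53$ ($c = 9 - 62 = -53$)
$b = 3041$ ($b = 9 - \left(-5673 - -2641\right) = 9 - \left(-5673 + 2641\right) = 9 - -3032 = 9 + 3032 = 3041$)
$U{\left(P \right)} = - \frac{53}{P}$
$\frac{1}{U{\left(70 \right)} + b} = \frac{1}{- \frac{53}{70} + 3041} = \frac{1}{\frac{212817}{70}} = \frac{70}{212817}$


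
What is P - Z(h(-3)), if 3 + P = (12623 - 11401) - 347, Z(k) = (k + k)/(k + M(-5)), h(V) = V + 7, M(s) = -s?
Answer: 7840/9 ≈ 871.11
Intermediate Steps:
h(V) = 7 + V
Z(k) = 2*k/(5 + k) (Z(k) = (k + k)/(k - 1*(-5)) = (2*k)/(k + 5) = (2*k)/(5 + k) = 2*k/(5 + k))
P = 872 (P = -3 + ((12623 - 11401) - 347) = -3 + (1222 - 347) = -3 + 875 = 872)
P - Z(h(-3)) = 872 - 2*(7 - 3)/(5 + (7 - 3)) = 872 - 2*4/(5 + 4) = 872 - 2*4/9 = 872 - 1*8/9 = 872 - 8/9 = 7840/9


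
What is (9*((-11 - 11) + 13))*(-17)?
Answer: 1377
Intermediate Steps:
(9*((-11 - 11) + 13))*(-17) = (9*(-22 + 13))*(-17) = (9*(-9))*(-17) = -81*(-17) = 1377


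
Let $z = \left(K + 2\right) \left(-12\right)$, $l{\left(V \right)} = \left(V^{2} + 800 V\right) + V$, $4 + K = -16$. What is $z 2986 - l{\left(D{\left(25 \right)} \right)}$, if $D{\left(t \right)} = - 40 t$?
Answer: $445976$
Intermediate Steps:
$K = -20$ ($K = -4 - 16 = -20$)
$l{\left(V \right)} = V^{2} + 801 V$
$z = 216$ ($z = \left(-20 + 2\right) \left(-12\right) = \left(-18\right) \left(-12\right) = 216$)
$z 2986 - l{\left(D{\left(25 \right)} \right)} = 216 \cdot 2986 - \left(-40\right) 25 \left(801 - 1000\right) = 644976 - - 1000 \left(801 - 1000\right) = 644976 - \left(-1000\right) \left(-199\right) = 644976 - 199000 = 445976$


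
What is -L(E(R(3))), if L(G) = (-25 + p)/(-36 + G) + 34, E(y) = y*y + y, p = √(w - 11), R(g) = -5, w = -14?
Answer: -569/16 + 5*I/16 ≈ -35.563 + 0.3125*I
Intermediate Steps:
p = 5*I (p = √(-14 - 11) = √(-25) = 5*I ≈ 5.0*I)
E(y) = y + y² (E(y) = y² + y = y + y²)
L(G) = 34 + (-25 + 5*I)/(-36 + G) (L(G) = (-25 + 5*I)/(-36 + G) + 34 = 34 + (-25 + 5*I)/(-36 + G))
-L(E(R(3))) = -(-1249 + 5*I + 34*(-5*(1 - 5)))/(-36 - 5*(1 - 5)) = -(-1249 + 5*I + 34*(-5*(-4)))/(-36 - 5*(-4)) = -(-1249 + 5*I + 34*20)/(-36 + 20) = -(-1249 + 5*I + 680)/(-16) = -(-1)*(-569 + 5*I)/16 = -(569/16 - 5*I/16) = -569/16 + 5*I/16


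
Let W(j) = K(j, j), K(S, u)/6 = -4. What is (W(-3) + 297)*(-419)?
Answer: -114387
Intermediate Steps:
K(S, u) = -24 (K(S, u) = 6*(-4) = -24)
W(j) = -24
(W(-3) + 297)*(-419) = (-24 + 297)*(-419) = 273*(-419) = -114387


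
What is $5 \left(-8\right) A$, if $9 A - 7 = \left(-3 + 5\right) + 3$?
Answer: $- \frac{160}{3} \approx -53.333$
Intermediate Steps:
$A = \frac{4}{3}$ ($A = \frac{7}{9} + \frac{\left(-3 + 5\right) + 3}{9} = \frac{7}{9} + \frac{2 + 3}{9} = \frac{7}{9} + \frac{1}{9} \cdot 5 = \frac{7}{9} + \frac{5}{9} = \frac{4}{3} \approx 1.3333$)
$5 \left(-8\right) A = 5 \left(-8\right) \frac{4}{3} = \left(-40\right) \frac{4}{3} = - \frac{160}{3}$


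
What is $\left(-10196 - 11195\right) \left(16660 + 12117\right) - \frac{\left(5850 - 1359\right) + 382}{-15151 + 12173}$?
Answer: $- \frac{1833163902373}{2978} \approx -6.1557 \cdot 10^{8}$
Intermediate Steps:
$\left(-10196 - 11195\right) \left(16660 + 12117\right) - \frac{\left(5850 - 1359\right) + 382}{-15151 + 12173} = \left(-21391\right) 28777 - \frac{4491 + 382}{-2978} = -615568807 - 4873 \left(- \frac{1}{2978}\right) = -615568807 - - \frac{4873}{2978} = -615568807 + \frac{4873}{2978} = - \frac{1833163902373}{2978}$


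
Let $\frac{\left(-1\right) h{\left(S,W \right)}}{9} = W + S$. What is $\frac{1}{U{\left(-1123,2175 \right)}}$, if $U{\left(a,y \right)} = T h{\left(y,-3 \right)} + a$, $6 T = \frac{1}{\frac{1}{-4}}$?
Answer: $\frac{1}{11909} \approx 8.397 \cdot 10^{-5}$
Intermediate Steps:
$T = - \frac{2}{3}$ ($T = \frac{1}{6 \frac{1}{-4}} = \frac{1}{6 \left(- \frac{1}{4}\right)} = \frac{1}{6} \left(-4\right) = - \frac{2}{3} \approx -0.66667$)
$h{\left(S,W \right)} = - 9 S - 9 W$ ($h{\left(S,W \right)} = - 9 \left(W + S\right) = - 9 \left(S + W\right) = - 9 S - 9 W$)
$U{\left(a,y \right)} = -18 + a + 6 y$ ($U{\left(a,y \right)} = - \frac{2 \left(- 9 y - -27\right)}{3} + a = - \frac{2 \left(- 9 y + 27\right)}{3} + a = - \frac{2 \left(27 - 9 y\right)}{3} + a = \left(-18 + 6 y\right) + a = -18 + a + 6 y$)
$\frac{1}{U{\left(-1123,2175 \right)}} = \frac{1}{-18 - 1123 + 6 \cdot 2175} = \frac{1}{-18 - 1123 + 13050} = \frac{1}{11909}$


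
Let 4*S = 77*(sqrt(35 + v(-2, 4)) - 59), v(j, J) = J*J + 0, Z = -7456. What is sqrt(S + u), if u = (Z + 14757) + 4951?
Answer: sqrt(44465 + 77*sqrt(51))/2 ≈ 106.08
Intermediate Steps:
v(j, J) = J**2 (v(j, J) = J**2 + 0 = J**2)
u = 12252 (u = (-7456 + 14757) + 4951 = 7301 + 4951 = 12252)
S = -4543/4 + 77*sqrt(51)/4 (S = (77*(sqrt(35 + 4**2) - 59))/4 = (77*(sqrt(35 + 16) - 59))/4 = (77*(sqrt(51) - 59))/4 = (77*(-59 + sqrt(51)))/4 = (-4543 + 77*sqrt(51))/4 = -4543/4 + 77*sqrt(51)/4 ≈ -998.28)
sqrt(S + u) = sqrt((-4543/4 + 77*sqrt(51)/4) + 12252) = sqrt(44465/4 + 77*sqrt(51)/4)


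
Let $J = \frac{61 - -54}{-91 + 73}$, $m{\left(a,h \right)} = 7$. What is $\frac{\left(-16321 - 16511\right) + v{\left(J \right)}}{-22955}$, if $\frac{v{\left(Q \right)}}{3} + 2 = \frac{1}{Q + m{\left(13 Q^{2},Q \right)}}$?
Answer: $\frac{361164}{252505} \approx 1.4303$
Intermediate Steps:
$J = - \frac{115}{18}$ ($J = \frac{61 + 54}{-18} = 115 \left(- \frac{1}{18}\right) = - \frac{115}{18} \approx -6.3889$)
$v{\left(Q \right)} = -6 + \frac{3}{7 + Q}$ ($v{\left(Q \right)} = -6 + \frac{3}{Q + 7} = -6 + \frac{3}{7 + Q}$)
$\frac{\left(-16321 - 16511\right) + v{\left(J \right)}}{-22955} = \frac{\left(-16321 - 16511\right) + \frac{3 \left(-13 - - \frac{115}{9}\right)}{7 - \frac{115}{18}}}{-22955} = \left(-32832 + \frac{3 \left(-13 + \frac{115}{9}\right)}{\frac{11}{18}}\right) \left(- \frac{1}{22955}\right) = \left(-32832 + 3 \cdot \frac{18}{11} \left(- \frac{2}{9}\right)\right) \left(- \frac{1}{22955}\right) = \left(-32832 - \frac{12}{11}\right) \left(- \frac{1}{22955}\right) = \left(- \frac{361164}{11}\right) \left(- \frac{1}{22955}\right) = \frac{361164}{252505}$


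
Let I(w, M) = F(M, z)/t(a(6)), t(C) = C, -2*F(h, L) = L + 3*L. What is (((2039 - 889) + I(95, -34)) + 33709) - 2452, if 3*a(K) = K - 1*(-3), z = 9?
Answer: 32401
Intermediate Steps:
a(K) = 1 + K/3 (a(K) = (K - 1*(-3))/3 = (K + 3)/3 = (3 + K)/3 = 1 + K/3)
F(h, L) = -2*L (F(h, L) = -(L + 3*L)/2 = -2*L)
I(w, M) = -6 (I(w, M) = (-2*9)/(1 + (⅓)*6) = -18/(1 + 2) = -18/3 = -18*⅓ = -6)
(((2039 - 889) + I(95, -34)) + 33709) - 2452 = (((2039 - 889) - 6) + 33709) - 2452 = ((1150 - 6) + 33709) - 2452 = (1144 + 33709) - 2452 = 34853 - 2452 = 32401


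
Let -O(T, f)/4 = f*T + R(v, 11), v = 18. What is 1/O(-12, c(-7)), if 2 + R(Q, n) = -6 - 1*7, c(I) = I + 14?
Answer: 1/396 ≈ 0.0025253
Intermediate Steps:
c(I) = 14 + I
R(Q, n) = -15 (R(Q, n) = -2 + (-6 - 1*7) = -2 + (-6 - 7) = -2 - 13 = -15)
O(T, f) = 60 - 4*T*f (O(T, f) = -4*(f*T - 15) = -4*(T*f - 15) = -4*(-15 + T*f) = 60 - 4*T*f)
1/O(-12, c(-7)) = 1/(60 - 4*(-12)*(14 - 7)) = 1/(60 - 4*(-12)*7) = 1/(60 + 336) = 1/396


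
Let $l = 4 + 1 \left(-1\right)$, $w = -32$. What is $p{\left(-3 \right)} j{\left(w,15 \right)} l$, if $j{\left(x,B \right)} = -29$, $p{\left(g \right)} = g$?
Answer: $261$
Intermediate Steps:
$l = 3$ ($l = 4 - 1 = 3$)
$p{\left(-3 \right)} j{\left(w,15 \right)} l = \left(-3\right) \left(-29\right) 3 = 87 \cdot 3 = 261$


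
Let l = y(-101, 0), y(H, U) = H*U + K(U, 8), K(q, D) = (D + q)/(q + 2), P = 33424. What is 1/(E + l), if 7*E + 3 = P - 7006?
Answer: 7/26443 ≈ 0.00026472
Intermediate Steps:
K(q, D) = (D + q)/(2 + q)
y(H, U) = H*U + (8 + U)/(2 + U)
l = 4 (l = (8 + 0 - 101*0*(2 + 0))/(2 + 0) = (8 + 0 - 101*0*2)/2 = (8 + 0 + 0)/2 = (½)*8 = 4)
E = 26415/7 (E = -3/7 + (33424 - 7006)/7 = -3/7 + (⅐)*26418 = -3/7 + 3774 = 26415/7 ≈ 3773.6)
1/(E + l) = 1/(26415/7 + 4) = 1/(26443/7) = 7/26443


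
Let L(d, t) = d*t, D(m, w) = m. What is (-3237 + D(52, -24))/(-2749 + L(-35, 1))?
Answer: 3185/2784 ≈ 1.1440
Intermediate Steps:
(-3237 + D(52, -24))/(-2749 + L(-35, 1)) = (-3237 + 52)/(-2749 - 35*1) = -3185/(-2749 - 35) = -3185/(-2784) = -3185*(-1/2784) = 3185/2784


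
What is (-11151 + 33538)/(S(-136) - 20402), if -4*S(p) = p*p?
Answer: -22387/25026 ≈ -0.89455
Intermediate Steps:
S(p) = -p²/4 (S(p) = -p*p/4 = -p²/4)
(-11151 + 33538)/(S(-136) - 20402) = (-11151 + 33538)/(-¼*(-136)² - 20402) = 22387/(-¼*18496 - 20402) = 22387/(-4624 - 20402) = 22387/(-25026) = 22387*(-1/25026) = -22387/25026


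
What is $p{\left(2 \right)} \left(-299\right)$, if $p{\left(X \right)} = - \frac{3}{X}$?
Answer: $\frac{897}{2} \approx 448.5$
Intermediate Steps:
$p{\left(2 \right)} \left(-299\right) = - \frac{3}{2} \left(-299\right) = \left(-3\right) \frac{1}{2} \left(-299\right) = \left(- \frac{3}{2}\right) \left(-299\right) = \frac{897}{2}$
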